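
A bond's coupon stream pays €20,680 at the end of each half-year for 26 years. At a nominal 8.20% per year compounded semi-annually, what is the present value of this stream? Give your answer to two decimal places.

Periodic rate i = 0.082/2 = 0.041; n = 26 × 2 = 52 periods.
PV = 20680 × [1 − (1+0.041)^(−52)] / 0.041 = 20680 × 21.371834 = 441,969.5283

€441,969.53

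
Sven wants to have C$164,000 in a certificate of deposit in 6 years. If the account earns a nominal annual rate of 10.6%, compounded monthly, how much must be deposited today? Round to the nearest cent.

With 12 periods per year: i = 0.00883333, n = 72.
PV = 164,000 / (1 + 0.00883333)^72 = 164,000 / 1.883643 = 87,065.3508

C$87,065.35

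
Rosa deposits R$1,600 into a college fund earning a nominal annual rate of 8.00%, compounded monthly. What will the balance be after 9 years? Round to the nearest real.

i = 0.08/12 = 0.00666667 per month; n = 9·12 = 108.
FV = 1,600 × (1 + 0.00666667)^108 = 3,279.2484

R$3,279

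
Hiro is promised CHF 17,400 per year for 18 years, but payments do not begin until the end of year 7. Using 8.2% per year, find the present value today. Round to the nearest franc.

CHF 100,233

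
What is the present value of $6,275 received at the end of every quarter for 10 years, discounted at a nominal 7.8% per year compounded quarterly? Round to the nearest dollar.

$173,171

With 4 periods per year: i = 0.0195, n = 40.
PV = PMT · [1 − (1+i)^(−n)] / i = 6275 · 27.596899 = 173,170.5403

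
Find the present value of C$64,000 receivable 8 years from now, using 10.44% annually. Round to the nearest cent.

C$28,918.04

PV = 64,000 / (1 + 0.1044)^8 = 64,000 / 2.213152 = 28,918.0357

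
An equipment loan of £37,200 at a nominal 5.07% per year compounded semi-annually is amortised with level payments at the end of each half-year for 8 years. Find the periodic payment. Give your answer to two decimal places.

With 2 periods per year: i = 0.02535, n = 16.
Annuity-PV factor = 13.019515; PMT = 37200 / 13.019515 = 2,857.2493

£2,857.25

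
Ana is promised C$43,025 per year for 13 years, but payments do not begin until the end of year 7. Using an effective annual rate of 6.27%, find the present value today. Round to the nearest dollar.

C$260,321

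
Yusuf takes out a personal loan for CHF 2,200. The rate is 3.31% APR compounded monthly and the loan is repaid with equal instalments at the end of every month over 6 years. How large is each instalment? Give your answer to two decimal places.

Periodic rate i = 0.0331/12 = 0.00275833; n = 6 × 12 = 72 periods.
Annuity-PV factor = 65.219832; PMT = 2200 / 65.219832 = 33.7321

CHF 33.73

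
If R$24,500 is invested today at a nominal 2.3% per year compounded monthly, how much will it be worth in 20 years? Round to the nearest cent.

i = 0.023/12 = 0.00191667 per month; n = 20·12 = 240.
24,500 × (1+0.00191667)^240 = 24,500 × 1.583377 = 38,792.7296

R$38,792.73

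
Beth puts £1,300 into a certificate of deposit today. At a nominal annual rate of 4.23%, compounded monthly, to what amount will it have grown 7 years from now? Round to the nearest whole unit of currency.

£1,747

i = 0.0423/12 = 0.003525 per month; n = 7·12 = 84.
FV = 1,300 × (1 + 0.003525)^84 = 1,747.0761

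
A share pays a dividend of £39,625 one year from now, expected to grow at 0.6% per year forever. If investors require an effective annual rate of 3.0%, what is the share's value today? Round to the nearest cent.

PV = PMT / (i − g) = 39625 / (0.03 − 0.006) = 39625 / 0.024000 = 1,651,041.6667

£1,651,041.67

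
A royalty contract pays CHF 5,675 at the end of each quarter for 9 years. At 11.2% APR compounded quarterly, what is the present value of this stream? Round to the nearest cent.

i = 0.112/4 = 0.028 per quarter; n = 9·4 = 36.
PV = 5675 × [1 − (1+0.028)^(−36)] / 0.028 = 5675 × 22.498596 = 127,679.5310

CHF 127,679.53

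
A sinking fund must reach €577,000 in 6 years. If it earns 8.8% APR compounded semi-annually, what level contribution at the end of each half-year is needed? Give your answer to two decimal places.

€37,527.94

Periodic rate i = 0.088/2 = 0.044; n = 6 × 2 = 12 periods.
PMT = 577000 / ( [(1+0.044)^12 − 1] / 0.044 ) = 577000 / 15.375213 = 37,527.9357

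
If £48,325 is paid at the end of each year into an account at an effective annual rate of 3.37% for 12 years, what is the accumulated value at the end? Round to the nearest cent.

FV = 48325 × [(1+0.0337)^12 − 1] / 0.0337 = 48325 × 14.494060 = 700,425.4338

£700,425.43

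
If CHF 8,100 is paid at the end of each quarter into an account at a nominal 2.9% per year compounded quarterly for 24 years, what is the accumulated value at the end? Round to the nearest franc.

CHF 1,118,006

i = 0.029/4 = 0.00725 per quarter; n = 24·4 = 96.
Accumulation factor s(96|0.00725) = 138.025381; FV = 8100 × 138.025381 = 1,118,005.5869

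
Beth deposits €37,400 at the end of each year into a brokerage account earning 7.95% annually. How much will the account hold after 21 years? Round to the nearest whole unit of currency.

€1,874,761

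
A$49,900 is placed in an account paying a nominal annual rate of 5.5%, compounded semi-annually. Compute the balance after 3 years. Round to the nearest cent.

A$58,720.74

With 2 periods per year: i = 0.0275, n = 6.
FV = PV·(1+i)^n = 49,900 × 1.176768 = 58,720.7412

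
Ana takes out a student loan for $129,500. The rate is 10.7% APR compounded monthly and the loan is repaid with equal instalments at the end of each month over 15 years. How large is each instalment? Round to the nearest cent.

$1,447.59

Periodic rate i = 0.107/12 = 0.00891667; n = 15 × 12 = 180 periods.
Annuity-PV factor = 89.459030; PMT = 129500 / 89.459030 = 1,447.5900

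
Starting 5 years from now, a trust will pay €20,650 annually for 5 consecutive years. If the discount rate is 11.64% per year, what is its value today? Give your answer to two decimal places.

€48,350.72

PV at t=4 (ordinary 5-year annuity): 20650 × a(5|0.1164) = 20650 × 3.637158 = 75,107.3114
Discount back 4 years: 75,107.3114 × (1+0.1164)^(−4) = 75,107.3114 × 0.643755 = 48,350.7154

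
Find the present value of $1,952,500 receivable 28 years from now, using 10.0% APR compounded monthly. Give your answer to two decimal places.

$120,117.22

With 12 periods per year: i = 0.00833333, n = 336.
Discount factor = (1+0.00833333)^(−336) = 0.061520; PV = 1,952,500 × 0.061520 = 120,117.2244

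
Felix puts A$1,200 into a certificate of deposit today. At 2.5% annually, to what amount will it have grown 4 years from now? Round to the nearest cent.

A$1,324.58

FV = 1,200 × (1 + 0.025)^4 = 1,324.5755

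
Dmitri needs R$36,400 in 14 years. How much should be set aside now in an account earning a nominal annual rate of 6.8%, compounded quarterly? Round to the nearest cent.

R$14,162.11

Periodic rate i = 0.068/4 = 0.017; n = 14 × 4 = 56 periods.
Discount factor = (1+0.017)^(−56) = 0.389069; PV = 36,400 × 0.389069 = 14,162.1118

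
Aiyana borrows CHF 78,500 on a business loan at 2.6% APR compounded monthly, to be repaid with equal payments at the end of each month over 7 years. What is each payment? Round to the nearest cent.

CHF 1,023.15

Periodic rate i = 0.026/12 = 0.00216667; n = 7 × 12 = 84 periods.
PMT = 78500 / ( [1 − (1+0.00216667)^(−84)] / 0.00216667 ) = 78500 / 76.723626 = 1,023.1529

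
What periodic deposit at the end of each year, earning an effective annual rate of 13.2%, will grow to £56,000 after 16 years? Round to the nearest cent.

FV-annuity factor = 47.501068; PMT = 56000 / 47.501068 = 1,178.9209

£1,178.92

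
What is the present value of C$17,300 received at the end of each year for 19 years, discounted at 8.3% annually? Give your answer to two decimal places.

Annuity factor a(19|0.083) = 9.399807; PV = 17300 × 9.399807 = 162,616.6626

C$162,616.66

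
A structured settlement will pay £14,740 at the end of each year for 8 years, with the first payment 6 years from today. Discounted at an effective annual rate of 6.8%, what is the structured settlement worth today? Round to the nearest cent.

PV at t=5 (ordinary 8-year annuity): 14740 × a(8|0.068) = 14740 × 6.017857 = 88,703.2163
Discount back 5 years: 88,703.2163 × (1+0.068)^(−5) = 88,703.2163 × 0.719687 = 63,838.5632

£63,838.56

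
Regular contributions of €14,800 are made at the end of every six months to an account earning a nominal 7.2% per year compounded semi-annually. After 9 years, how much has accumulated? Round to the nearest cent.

€365,913.57

i = 0.072/2 = 0.036 per half-year; n = 9·2 = 18.
FV = 14800 × [(1+0.036)^18 − 1] / 0.036 = 14800 × 24.723890 = 365,913.5668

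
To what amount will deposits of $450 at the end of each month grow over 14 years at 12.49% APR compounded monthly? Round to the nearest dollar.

$202,980

i = 0.1249/12 = 0.0104083 per month; n = 14·12 = 168.
FV = PMT · [(1+i)^n − 1] / i = 450 · 451.066667 = 202,980.0003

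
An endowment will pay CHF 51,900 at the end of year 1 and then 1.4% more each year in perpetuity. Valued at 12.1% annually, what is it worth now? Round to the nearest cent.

CHF 485,046.73

PV = D₁/(r − g) = 51900/(0.121 − 0.014) = 485,046.7290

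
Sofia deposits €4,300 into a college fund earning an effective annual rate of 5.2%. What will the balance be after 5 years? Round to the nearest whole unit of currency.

€5,540

FV = PV·(1+i)^n = 4,300 × 1.288483 = 5,540.4770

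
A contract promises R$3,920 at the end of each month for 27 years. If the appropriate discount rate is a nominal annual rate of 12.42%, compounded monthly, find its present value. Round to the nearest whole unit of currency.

R$365,271

i = 0.1242/12 = 0.01035 per month; n = 27·12 = 324.
Annuity factor a(324|0.01035) = 93.181341; PV = 3920 × 93.181341 = 365,270.8569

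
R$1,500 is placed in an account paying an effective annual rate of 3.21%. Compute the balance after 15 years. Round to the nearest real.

R$2,409

1,500 × (1+0.0321)^15 = 1,500 × 1.606300 = 2,409.4501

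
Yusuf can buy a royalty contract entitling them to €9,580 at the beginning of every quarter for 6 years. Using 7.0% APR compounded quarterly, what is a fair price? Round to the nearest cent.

€189,695.95

Periodic rate i = 0.07/4 = 0.0175; n = 6 × 4 = 24 periods.
PV = 9580 × [1 − (1+0.0175)^(−24)] / 0.0175 × (1+i) = 9580 × 19.801248 = 189,695.9524
(Beginning-of-period payments → annuity-due factor ×(1+i).)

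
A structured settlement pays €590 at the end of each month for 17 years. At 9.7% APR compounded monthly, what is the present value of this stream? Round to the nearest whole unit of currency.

i = 0.097/12 = 0.00808333 per month; n = 17·12 = 204.
PV = PMT · [1 − (1+i)^(−n)] / i = 590 · 99.770640 = 58,864.6774

€58,865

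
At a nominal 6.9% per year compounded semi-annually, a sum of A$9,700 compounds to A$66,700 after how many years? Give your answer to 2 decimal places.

28.42 years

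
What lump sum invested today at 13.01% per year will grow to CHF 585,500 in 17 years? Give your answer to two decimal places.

Discount factor = (1+0.1301)^(−17) = 0.125030; PV = 585,500 × 0.125030 = 73,204.8788

CHF 73,204.88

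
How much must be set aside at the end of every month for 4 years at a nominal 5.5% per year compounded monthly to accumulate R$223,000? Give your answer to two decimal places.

R$4,164.11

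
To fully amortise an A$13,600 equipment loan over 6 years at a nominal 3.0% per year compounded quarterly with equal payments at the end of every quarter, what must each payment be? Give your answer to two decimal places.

A$621.31

i = 0.03/4 = 0.0075 per quarter; n = 6·4 = 24.
Annuity-PV factor = 21.889146; PMT = 13600 / 21.889146 = 621.3125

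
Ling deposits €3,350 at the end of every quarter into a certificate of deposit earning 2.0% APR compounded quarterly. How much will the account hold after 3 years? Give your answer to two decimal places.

€41,324.13

With 4 periods per year: i = 0.005, n = 12.
Accumulation factor s(12|0.005) = 12.335562; FV = 3350 × 12.335562 = 41,324.1339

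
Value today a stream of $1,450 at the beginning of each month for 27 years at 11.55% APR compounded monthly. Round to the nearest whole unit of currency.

With 12 periods per year: i = 0.009625, n = 324.
PV = PMT · [1 − (1+i)^(−n)] / i × (1+i) = 1450 · 100.187542 = 145,271.9358
(annuity-due: payments at period start, so ×(1+i).)

$145,272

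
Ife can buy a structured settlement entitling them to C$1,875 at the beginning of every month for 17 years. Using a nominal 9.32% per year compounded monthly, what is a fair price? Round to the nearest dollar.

i = 0.0932/12 = 0.00776667 per month; n = 17·12 = 204.
PV = 1875 × [1 − (1+0.00776667)^(−204)] / 0.00776667 × (1+i) = 1875 × 102.982953 = 193,093.0368
Payments are at the start of each period, so multiply by (1+i).

C$193,093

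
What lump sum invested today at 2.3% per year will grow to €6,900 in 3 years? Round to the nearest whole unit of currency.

PV = FV·(1+i)^(−n) = 6,900 × 0.934056 = 6,444.9891

€6,445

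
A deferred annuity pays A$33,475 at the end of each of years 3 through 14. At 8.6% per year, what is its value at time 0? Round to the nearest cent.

A$207,404.67

PV at t=2 (ordinary 12-year annuity): 33475 × a(12|0.086) = 33475 × 7.307311 = 244,612.2394
PV₀ = 244,612.2394 / (1+0.086)^2 = 244,612.2394 / 1.179396 = 207,404.6711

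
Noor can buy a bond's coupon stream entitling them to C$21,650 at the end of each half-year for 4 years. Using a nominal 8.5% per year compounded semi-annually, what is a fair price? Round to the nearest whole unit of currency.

Periodic rate i = 0.085/2 = 0.0425; n = 4 × 2 = 8 periods.
PV = 21650 × [1 − (1+0.0425)^(−8)] / 0.0425 = 21650 × 6.663782 = 144,270.8817

C$144,271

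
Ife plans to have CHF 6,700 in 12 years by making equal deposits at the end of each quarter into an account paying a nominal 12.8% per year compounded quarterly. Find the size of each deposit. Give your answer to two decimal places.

CHF 60.64

i = 0.128/4 = 0.032 per quarter; n = 12·4 = 48.
PMT = 6700 / ( [(1+0.032)^48 − 1] / 0.032 ) = 6700 / 110.484472 = 60.6420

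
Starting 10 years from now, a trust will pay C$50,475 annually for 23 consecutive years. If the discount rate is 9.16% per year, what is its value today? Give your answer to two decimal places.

Value one period before first payment (t=9): 50475 × [1 − (1+0.0916)^(−23)] / 0.0916 = 50475 × 9.462766 = 477,633.1168
PV₀ = 477,633.1168 / (1+0.0916)^9 = 477,633.1168 / 2.200755 = 217,031.4581

C$217,031.46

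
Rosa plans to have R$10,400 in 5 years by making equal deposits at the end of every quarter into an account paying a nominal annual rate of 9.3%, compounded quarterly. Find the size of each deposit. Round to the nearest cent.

R$414.35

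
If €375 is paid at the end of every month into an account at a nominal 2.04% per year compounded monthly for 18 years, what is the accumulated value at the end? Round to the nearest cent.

i = 0.0204/12 = 0.0017 per month; n = 18·12 = 216.
FV = 375 × [(1+0.0017)^216 − 1] / 0.0017 = 375 × 260.727414 = 97,772.7804

€97,772.78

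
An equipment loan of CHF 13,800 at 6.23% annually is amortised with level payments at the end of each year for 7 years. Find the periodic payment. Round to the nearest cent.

Annuity-PV factor = 5.537032; PMT = 13800 / 5.537032 = 2,492.3098

CHF 2,492.31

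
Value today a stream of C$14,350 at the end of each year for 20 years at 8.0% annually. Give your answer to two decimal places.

Annuity factor a(20|0.08) = 9.818147; PV = 14350 × 9.818147 = 140,890.4153

C$140,890.42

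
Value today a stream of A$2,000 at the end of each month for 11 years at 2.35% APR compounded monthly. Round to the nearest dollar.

With 12 periods per year: i = 0.00195833, n = 132.
PV = PMT · [1 − (1+i)^(−n)] / i = 2000 · 116.219102 = 232,438.2043

A$232,438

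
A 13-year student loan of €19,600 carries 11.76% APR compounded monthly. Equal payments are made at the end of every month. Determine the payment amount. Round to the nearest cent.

€245.76

Periodic rate i = 0.1176/12 = 0.0098; n = 13 × 12 = 156 periods.
Annuity-PV factor = 79.753552; PMT = 19600 / 79.753552 = 245.7571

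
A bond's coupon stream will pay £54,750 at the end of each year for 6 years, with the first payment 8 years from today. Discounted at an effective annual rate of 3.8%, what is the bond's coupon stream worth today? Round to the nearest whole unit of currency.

£222,507

PV at t=7 (ordinary 6-year annuity): 54750 × a(6|0.038) = 54750 × 5.276441 = 288,885.1569
PV₀ = 288,885.1569 / (1+0.038)^7 = 288,885.1569 / 1.298319 = 222,507.0385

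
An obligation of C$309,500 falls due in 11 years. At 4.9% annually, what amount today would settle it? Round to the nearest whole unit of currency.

C$182,865

PV = 309,500 / (1 + 0.049)^11 = 309,500 / 1.692507 = 182,864.8707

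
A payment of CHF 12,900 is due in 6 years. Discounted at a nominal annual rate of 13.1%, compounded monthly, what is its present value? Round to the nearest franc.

Periodic rate i = 0.131/12 = 0.0109167; n = 6 × 12 = 72 periods.
Discount factor = (1+0.0109167)^(−72) = 0.457609; PV = 12,900 × 0.457609 = 5,903.1529

CHF 5,903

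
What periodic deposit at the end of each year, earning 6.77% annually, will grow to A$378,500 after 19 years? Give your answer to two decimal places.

A$10,367.36

PMT = 378500 / ( [(1+0.0677)^19 − 1] / 0.0677 ) = 378500 / 36.508825 = 10,367.3565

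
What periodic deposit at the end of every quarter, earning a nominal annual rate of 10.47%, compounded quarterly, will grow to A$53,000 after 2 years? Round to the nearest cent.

With 4 periods per year: i = 0.026175, n = 8.
PMT = 53000 / ( [(1+0.026175)^8 − 1] / 0.026175 ) = 53000 / 8.772549 = 6,041.5734

A$6,041.57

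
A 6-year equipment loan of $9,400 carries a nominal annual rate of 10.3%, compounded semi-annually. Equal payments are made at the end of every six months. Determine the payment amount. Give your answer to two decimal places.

$1,069.55

With 2 periods per year: i = 0.0515, n = 12.
PMT = 9400 / ( [1 − (1+0.0515)^(−12)] / 0.0515 ) = 9400 / 8.788744 = 1,069.5499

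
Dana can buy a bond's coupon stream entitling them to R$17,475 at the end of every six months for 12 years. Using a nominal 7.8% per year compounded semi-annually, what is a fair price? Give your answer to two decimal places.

Periodic rate i = 0.078/2 = 0.039; n = 12 × 2 = 24 periods.
Annuity factor a(24|0.039) = 15.404272; PV = 17475 × 15.404272 = 269,189.6532

R$269,189.65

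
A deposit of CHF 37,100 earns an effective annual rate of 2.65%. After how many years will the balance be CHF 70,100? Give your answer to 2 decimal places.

n = ln(70100/37100) / ln(1+0.0265) = ln(1.88949) / 0.026155 = 24.3283 years

24.33 years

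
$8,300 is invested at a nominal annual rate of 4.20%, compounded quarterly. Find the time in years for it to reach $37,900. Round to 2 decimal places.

Periodic rate i = 0.042/4 = 0.0105.
n = ln(37900/8300) / ln(1+0.0105) = ln(4.56627) / 0.010445 = 145.3957 quarters
= 145.3957/4 years

36.35 years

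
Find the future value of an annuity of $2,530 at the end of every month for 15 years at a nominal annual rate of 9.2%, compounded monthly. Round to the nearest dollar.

i = 0.092/12 = 0.00766667 per month; n = 15·12 = 180.
Accumulation factor s(180|0.00766667) = 385.309071; FV = 2530 × 385.309071 = 974,831.9503

$974,832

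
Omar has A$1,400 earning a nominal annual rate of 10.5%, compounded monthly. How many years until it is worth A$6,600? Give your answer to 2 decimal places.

Periodic rate i = 0.105/12 = 0.00875.
(1+i)^n = 6600/1400 = 4.71429, so n = ln 4.71429 / ln 1.00875 = 177.9853 months
= 177.9853/12 years

14.83 years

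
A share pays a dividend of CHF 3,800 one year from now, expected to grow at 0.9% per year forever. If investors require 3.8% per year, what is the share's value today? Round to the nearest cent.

PV = PMT / (i − g) = 3800 / (0.038 − 0.009) = 3800 / 0.029000 = 131,034.4828

CHF 131,034.48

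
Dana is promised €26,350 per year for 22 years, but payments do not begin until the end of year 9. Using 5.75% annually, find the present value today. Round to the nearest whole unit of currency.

€207,357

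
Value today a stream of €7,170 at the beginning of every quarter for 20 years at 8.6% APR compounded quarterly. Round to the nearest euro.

€278,536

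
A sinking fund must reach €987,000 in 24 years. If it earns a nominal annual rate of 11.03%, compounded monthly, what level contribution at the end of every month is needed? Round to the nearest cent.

€700.83

i = 0.1103/12 = 0.00919167 per month; n = 24·12 = 288.
FV-annuity factor = 1408.321059; PMT = 987000 / 1408.321059 = 700.8345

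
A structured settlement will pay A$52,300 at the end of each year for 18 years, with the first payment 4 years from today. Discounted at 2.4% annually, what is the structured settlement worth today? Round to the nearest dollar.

A$705,192

PV at t=3 (ordinary 18-year annuity): 52300 × a(18|0.024) = 52300 × 14.477898 = 757,194.0680
PV₀ = 757,194.0680 / (1+0.024)^3 = 757,194.0680 / 1.073742 = 705,191.9289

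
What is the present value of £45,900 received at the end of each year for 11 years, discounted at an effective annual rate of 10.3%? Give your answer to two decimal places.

£294,050.05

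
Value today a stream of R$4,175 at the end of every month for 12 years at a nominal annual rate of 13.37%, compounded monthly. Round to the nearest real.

R$298,726

With 12 periods per year: i = 0.0111417, n = 144.
PV = 4175 × [1 − (1+0.0111417)^(−144)] / 0.0111417 = 4175 × 71.551106 = 298,725.8694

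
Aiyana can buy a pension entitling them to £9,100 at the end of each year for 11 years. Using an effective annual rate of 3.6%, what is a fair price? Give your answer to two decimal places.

£81,468.22

PV = 9100 × [1 − (1+0.036)^(−11)] / 0.036 = 9100 × 8.952552 = 81,468.2247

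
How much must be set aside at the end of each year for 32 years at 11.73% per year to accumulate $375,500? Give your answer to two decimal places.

FV-annuity factor = 288.050540; PMT = 375500 / 288.050540 = 1,303.5907

$1,303.59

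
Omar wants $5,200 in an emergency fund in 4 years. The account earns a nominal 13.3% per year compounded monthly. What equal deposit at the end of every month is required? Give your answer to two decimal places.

Periodic rate i = 0.133/12 = 0.0110833; n = 4 × 12 = 48 periods.
PMT = 5200 / ( [(1+0.0110833)^48 − 1] / 0.0110833 ) = 5200 / 62.919597 = 82.6452

$82.65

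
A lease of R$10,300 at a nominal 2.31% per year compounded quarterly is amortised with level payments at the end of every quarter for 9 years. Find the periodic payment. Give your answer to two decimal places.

Periodic rate i = 0.0231/4 = 0.005775; n = 9 × 4 = 36 periods.
PMT = 10300 / ( [1 − (1+0.005775)^(−36)] / 0.005775 ) = 10300 / 32.420058 = 317.7045

R$317.70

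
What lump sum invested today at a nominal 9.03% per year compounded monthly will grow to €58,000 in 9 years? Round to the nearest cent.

€25,810.61

With 12 periods per year: i = 0.007525, n = 108.
PV = 58,000 / (1 + 0.007525)^108 = 58,000 / 2.247138 = 25,810.6072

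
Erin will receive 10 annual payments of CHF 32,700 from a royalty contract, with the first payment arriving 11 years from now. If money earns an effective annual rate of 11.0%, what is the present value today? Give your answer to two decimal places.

CHF 67,822.94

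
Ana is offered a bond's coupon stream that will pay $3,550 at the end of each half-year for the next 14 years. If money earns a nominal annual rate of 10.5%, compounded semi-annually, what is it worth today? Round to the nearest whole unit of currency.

$51,481

With 2 periods per year: i = 0.0525, n = 28.
PV = PMT · [1 − (1+i)^(−n)] / i = 3550 · 14.501699 = 51,481.0323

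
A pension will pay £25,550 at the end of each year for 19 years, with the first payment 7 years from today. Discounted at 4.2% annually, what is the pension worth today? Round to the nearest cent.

PV at t=6 (ordinary 19-year annuity): 25550 × a(19|0.042) = 25550 × 12.913600 = 329,942.4854
Discount back 6 years: 329,942.4854 × (1+0.042)^(−6) = 329,942.4854 × 0.781257 = 257,769.7366

£257,769.74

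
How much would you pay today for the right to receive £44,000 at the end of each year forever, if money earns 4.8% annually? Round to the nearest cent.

£916,666.67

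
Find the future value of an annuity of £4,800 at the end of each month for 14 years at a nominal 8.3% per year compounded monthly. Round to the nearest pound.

£1,515,338

Periodic rate i = 0.083/12 = 0.00691667; n = 14 × 12 = 168 periods.
FV = 4800 × [(1+0.00691667)^168 − 1] / 0.00691667 = 4800 × 315.695322 = 1,515,337.5463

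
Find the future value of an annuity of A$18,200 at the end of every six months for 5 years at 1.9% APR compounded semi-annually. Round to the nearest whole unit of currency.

A$189,981

Periodic rate i = 0.019/2 = 0.0095; n = 5 × 2 = 10 periods.
FV = PMT · [(1+i)^n − 1] / i = 18200 · 10.438512 = 189,980.9205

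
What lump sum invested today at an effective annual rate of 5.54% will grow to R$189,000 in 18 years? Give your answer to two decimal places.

R$71,606.79

PV = 189,000 / (1 + 0.0554)^18 = 189,000 / 2.639415 = 71,606.7869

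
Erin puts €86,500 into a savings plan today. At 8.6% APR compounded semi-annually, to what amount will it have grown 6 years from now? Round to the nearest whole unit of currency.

€143,360

With 2 periods per year: i = 0.043, n = 12.
FV = PV·(1+i)^n = 86,500 × 1.657340 = 143,359.9393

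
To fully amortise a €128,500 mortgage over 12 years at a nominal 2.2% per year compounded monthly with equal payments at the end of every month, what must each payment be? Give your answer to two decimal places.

Periodic rate i = 0.022/12 = 0.00183333; n = 12 × 12 = 144 periods.
Annuity-PV factor = 126.458626; PMT = 128500 / 126.458626 = 1,016.1426

€1,016.14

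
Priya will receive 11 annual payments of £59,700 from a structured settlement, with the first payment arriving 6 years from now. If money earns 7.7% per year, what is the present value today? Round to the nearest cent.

PV at t=5 (ordinary 11-year annuity): 59700 × a(11|0.077) = 59700 × 7.244043 = 432,469.3735
Discount back 5 years: 432,469.3735 × (1+0.077)^(−5) = 432,469.3735 × 0.690115 = 298,453.6130

£298,453.61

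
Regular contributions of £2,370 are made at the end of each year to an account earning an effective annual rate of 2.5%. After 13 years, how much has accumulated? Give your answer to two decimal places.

£35,882.85

FV = PMT · [(1+i)^n − 1] / i = 2370 · 15.140442 = 35,882.8471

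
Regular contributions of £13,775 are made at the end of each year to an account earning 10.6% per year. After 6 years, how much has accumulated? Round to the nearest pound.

FV = 13775 × [(1+0.106)^6 − 1] / 0.106 = 13775 × 7.833356 = 107,904.4804

£107,904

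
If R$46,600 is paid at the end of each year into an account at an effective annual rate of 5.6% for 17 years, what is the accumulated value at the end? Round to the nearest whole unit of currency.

R$1,269,140

FV = 46600 × [(1+0.056)^17 − 1] / 0.056 = 46600 × 27.234762 = 1,269,139.9110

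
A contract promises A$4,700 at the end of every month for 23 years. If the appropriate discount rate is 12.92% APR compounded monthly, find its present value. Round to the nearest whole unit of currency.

A$413,815

With 12 periods per year: i = 0.0107667, n = 276.
Annuity factor a(276|0.0107667) = 88.045696; PV = 4700 × 88.045696 = 413,814.7691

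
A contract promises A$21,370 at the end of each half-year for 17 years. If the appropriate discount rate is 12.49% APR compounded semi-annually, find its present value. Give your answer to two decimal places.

A$298,563.97

Periodic rate i = 0.1249/2 = 0.06245; n = 17 × 2 = 34 periods.
PV = 21370 × [1 − (1+0.06245)^(−34)] / 0.06245 = 21370 × 13.971173 = 298,563.9723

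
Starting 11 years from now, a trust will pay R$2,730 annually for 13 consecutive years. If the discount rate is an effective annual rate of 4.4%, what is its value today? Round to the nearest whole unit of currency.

PV at t=10 (ordinary 13-year annuity): 2730 × a(13|0.044) = 2730 × 9.742306 = 26,596.4954
PV₀ = 26,596.4954 / (1+0.044)^10 = 26,596.4954 / 1.538172 = 17,290.9728

R$17,291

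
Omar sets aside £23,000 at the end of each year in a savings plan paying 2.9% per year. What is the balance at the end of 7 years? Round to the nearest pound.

£175,704

Accumulation factor s(7|0.029) = 7.639304; FV = 23000 × 7.639304 = 175,703.9831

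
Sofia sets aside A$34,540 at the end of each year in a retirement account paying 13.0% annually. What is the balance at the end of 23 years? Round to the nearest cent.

A$4,151,875.06

Accumulation factor s(23|0.13) = 120.204837; FV = 34540 × 120.204837 = 4,151,875.0584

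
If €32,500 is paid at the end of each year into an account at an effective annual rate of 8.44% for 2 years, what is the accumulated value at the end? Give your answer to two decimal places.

FV = 32500 × [(1+0.0844)^2 − 1] / 0.0844 = 32500 × 2.084400 = 67,743.0000

€67,743.00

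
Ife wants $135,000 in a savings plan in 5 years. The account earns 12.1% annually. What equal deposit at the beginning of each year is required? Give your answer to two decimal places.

$18,918.94

PMT = 135000 / ( [(1+0.121)^5 − 1] / 0.121 × (1+i) ) = 135000 / 7.135706 = 18,918.9422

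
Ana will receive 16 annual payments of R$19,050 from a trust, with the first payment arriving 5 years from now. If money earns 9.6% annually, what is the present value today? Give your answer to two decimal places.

Value one period before first payment (t=4): 19050 × [1 − (1+0.096)^(−16)] / 0.096 = 19050 × 8.013633 = 152,659.7039
Discount back 4 years: 152,659.7039 × (1+0.096)^(−4) = 152,659.7039 × 0.693039 = 105,799.1550

R$105,799.15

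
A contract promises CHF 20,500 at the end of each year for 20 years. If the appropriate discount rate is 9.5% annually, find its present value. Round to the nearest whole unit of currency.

Annuity factor a(20|0.095) = 8.812382; PV = 20500 × 8.812382 = 180,653.8334

CHF 180,654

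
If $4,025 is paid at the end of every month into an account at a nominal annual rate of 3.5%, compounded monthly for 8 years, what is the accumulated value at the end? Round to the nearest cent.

$445,175.16

Periodic rate i = 0.035/12 = 0.00291667; n = 8 × 12 = 96 periods.
FV = 4025 × [(1+0.00291667)^96 − 1] / 0.00291667 = 4025 × 110.602523 = 445,175.1556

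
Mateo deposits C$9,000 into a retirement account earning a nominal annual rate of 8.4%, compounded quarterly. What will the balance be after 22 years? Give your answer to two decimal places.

With 4 periods per year: i = 0.021, n = 88.
9,000 × (1+0.021)^88 = 9,000 × 6.226806 = 56,041.2499

C$56,041.25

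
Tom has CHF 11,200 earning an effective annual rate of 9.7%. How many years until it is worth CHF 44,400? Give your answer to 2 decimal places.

n = ln(44400/11200) / ln(1+0.097) = ln(3.96429) / 0.092579 = 14.8773 years

14.88 years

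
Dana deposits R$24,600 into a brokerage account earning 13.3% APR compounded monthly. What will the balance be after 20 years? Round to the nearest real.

R$346,580

With 12 periods per year: i = 0.0110833, n = 240.
24,600 × (1+0.0110833)^240 = 24,600 × 14.088617 = 346,579.9856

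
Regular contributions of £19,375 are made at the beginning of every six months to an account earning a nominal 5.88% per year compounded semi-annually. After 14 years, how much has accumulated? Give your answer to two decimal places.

£848,597.67

i = 0.0588/2 = 0.0294 per half-year; n = 14·2 = 28.
FV = 19375 × [(1+0.0294)^28 − 1] / 0.0294 × (1+i) = 19375 × 43.798590 = 848,597.6723
(annuity-due: payments at period start, so ×(1+i).)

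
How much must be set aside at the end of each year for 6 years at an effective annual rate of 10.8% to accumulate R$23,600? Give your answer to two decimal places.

R$2,997.58

FV-annuity factor = 7.873007; PMT = 23600 / 7.873007 = 2,997.5842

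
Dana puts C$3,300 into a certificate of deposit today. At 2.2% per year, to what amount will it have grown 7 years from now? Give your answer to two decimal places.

FV = PV·(1+i)^n = 3,300 × 1.164545 = 3,842.9985

C$3,843.00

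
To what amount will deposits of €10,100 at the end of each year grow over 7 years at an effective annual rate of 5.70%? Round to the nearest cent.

€84,005.97

Accumulation factor s(7|0.057) = 8.317423; FV = 10100 × 8.317423 = 84,005.9690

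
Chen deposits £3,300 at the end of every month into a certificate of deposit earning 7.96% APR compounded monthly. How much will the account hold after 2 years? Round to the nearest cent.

£85,546.04

i = 0.0796/12 = 0.00663333 per month; n = 2·12 = 24.
FV = PMT · [(1+i)^n − 1] / i = 3300 · 25.923044 = 85,546.0444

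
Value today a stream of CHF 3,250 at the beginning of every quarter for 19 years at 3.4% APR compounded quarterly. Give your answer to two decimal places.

CHF 182,941.21

With 4 periods per year: i = 0.0085, n = 76.
PV = 3250 × [1 − (1+0.0085)^(−76)] / 0.0085 × (1+i) = 3250 × 56.289604 = 182,941.2119
(Beginning-of-period payments → annuity-due factor ×(1+i).)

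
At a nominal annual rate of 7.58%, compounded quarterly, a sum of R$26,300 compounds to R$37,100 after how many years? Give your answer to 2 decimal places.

4.58 years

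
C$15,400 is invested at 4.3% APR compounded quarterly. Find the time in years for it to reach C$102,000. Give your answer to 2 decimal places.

44.20 years

Periodic rate i = 0.043/4 = 0.01075.
n = ln(102000/15400) / ln(1+0.01075) = ln(6.62338) / 0.010693 = 176.8139 quarters
= 176.8139/4 years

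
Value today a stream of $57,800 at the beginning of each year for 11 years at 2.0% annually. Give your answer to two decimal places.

$576,993.41

Annuity factor a(11|0.02) × (1+i) = 9.982585; PV = 57800 × 9.982585 = 576,993.4134
(annuity-due: payments at period start, so ×(1+i).)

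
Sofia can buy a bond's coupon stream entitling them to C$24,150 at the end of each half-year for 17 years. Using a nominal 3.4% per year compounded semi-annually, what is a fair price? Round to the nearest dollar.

Periodic rate i = 0.034/2 = 0.017; n = 17 × 2 = 34 periods.
PV = 24150 × [1 − (1+0.017)^(−34)] / 0.017 = 24150 × 25.661685 = 619,729.6893

C$619,730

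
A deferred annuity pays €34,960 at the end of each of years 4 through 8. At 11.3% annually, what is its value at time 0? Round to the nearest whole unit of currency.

Value one period before first payment (t=3): 34960 × [1 − (1+0.113)^(−5)] / 0.113 = 34960 × 3.668174 = 128,239.3650
Discount back 3 years: 128,239.3650 × (1+0.113)^(−3) = 128,239.3650 × 0.725295 = 93,011.3325

€93,011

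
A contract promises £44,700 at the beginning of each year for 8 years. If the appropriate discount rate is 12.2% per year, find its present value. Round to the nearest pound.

PV = 44700 × [1 − (1+0.122)^(−8)] / 0.122 × (1+i) = 44700 × 5.534959 = 247,412.6596
(annuity-due: payments at period start, so ×(1+i).)

£247,413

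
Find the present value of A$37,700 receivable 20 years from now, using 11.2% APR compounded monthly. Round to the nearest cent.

Periodic rate i = 0.112/12 = 0.00933333; n = 20 × 12 = 240 periods.
PV = 37,700 / (1 + 0.00933333)^240 = 37,700 / 9.296252 = 4,055.3980

A$4,055.40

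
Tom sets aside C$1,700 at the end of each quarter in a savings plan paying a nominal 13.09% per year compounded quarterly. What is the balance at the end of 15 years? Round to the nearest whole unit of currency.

C$306,685

i = 0.1309/4 = 0.032725 per quarter; n = 15·4 = 60.
FV = PMT · [(1+i)^n − 1] / i = 1700 · 180.403127 = 306,685.3153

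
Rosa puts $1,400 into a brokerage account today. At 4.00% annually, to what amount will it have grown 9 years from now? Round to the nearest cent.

FV = 1,400 × (1 + 0.04)^9 = 1,992.6365

$1,992.64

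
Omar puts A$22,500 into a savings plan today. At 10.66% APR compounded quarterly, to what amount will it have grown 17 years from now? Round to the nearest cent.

A$134,557.06

Periodic rate i = 0.1066/4 = 0.02665; n = 17 × 4 = 68 periods.
FV = PV·(1+i)^n = 22,500 × 5.980314 = 134,557.0631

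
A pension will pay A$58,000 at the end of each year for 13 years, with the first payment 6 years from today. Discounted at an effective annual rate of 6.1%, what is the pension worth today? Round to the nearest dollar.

A$379,658

PV at t=5 (ordinary 13-year annuity): 58000 × a(13|0.061) = 58000 × 8.801198 = 510,469.5026
PV₀ = 510,469.5026 / (1+0.061)^5 = 510,469.5026 / 1.344550 = 379,658.2848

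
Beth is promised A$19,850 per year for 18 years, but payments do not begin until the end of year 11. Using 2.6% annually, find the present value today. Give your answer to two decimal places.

A$218,526.16

Value one period before first payment (t=10): 19850 × [1 − (1+0.026)^(−18)] / 0.026 = 19850 × 14.230381 = 282,473.0648
PV₀ = 282,473.0648 / (1+0.026)^10 = 282,473.0648 / 1.292628 = 218,526.1600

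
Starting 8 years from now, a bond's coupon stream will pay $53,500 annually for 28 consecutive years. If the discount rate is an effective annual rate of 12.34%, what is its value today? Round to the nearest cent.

$184,613.72

PV at t=7 (ordinary 28-year annuity): 53500 × a(28|0.1234) = 53500 × 7.792039 = 416,874.0859
Discount back 7 years: 416,874.0859 × (1+0.1234)^(−7) = 416,874.0859 × 0.442852 = 184,613.7152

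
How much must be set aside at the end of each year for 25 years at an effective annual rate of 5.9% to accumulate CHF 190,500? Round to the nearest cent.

FV-annuity factor = 54.098051; PMT = 190500 / 54.098051 = 3,521.3838

CHF 3,521.38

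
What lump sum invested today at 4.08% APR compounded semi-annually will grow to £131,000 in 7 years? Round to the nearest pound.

i = 0.0408/2 = 0.0204 per half-year; n = 7·2 = 14.
PV = FV·(1+i)^(−n) = 131,000 × 0.753726 = 98,738.1524

£98,738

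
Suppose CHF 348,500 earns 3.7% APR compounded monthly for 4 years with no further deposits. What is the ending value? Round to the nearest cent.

CHF 403,998.24

i = 0.037/12 = 0.00308333 per month; n = 4·12 = 48.
FV = 348,500 × (1 + 0.00308333)^48 = 403,998.2440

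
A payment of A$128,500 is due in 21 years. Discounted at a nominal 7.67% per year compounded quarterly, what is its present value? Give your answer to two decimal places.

With 4 periods per year: i = 0.019175, n = 84.
PV = 128,500 / (1 + 0.019175)^84 = 128,500 / 4.930557 = 26,061.9626

A$26,061.96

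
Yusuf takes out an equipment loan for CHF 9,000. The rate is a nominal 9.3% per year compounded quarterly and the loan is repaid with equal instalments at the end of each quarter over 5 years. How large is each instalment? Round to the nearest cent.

CHF 567.82

With 4 periods per year: i = 0.02325, n = 20.
PMT = 9000 / ( [1 − (1+0.02325)^(−20)] / 0.02325 ) = 9000 / 15.849989 = 567.8237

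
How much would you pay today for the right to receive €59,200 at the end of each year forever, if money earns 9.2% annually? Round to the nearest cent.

€643,478.26

PV = C/r = 59200/0.092 = 643,478.2609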